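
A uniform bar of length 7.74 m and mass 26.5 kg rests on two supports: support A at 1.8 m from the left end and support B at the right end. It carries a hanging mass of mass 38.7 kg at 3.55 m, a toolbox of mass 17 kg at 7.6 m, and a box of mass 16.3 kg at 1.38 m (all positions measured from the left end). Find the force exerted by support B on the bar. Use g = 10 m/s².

R_B ≈ 361 N

Take moments about support A.
Beam weight: 26.5 × 10 = 265 N down at 3.87 m → arm 2.07 m, τ = 265 × 2.07 = 548.5 N·m clockwise.
Hanging mass: 38.7 × 10 = 387 N down at 3.55 m → arm 1.75 m, τ = 387 × 1.75 = 677.2 N·m clockwise.
Toolbox: 17 × 10 = 170 N down at 7.6 m → arm 5.8 m, τ = 170 × 5.8 = 986 N·m clockwise.
Box: 16.3 × 10 = 163 N down at 1.38 m → arm 0.42 m, τ = 163 × 0.42 = 68.46 N·m counterclockwise.
Net load moment about support A = 2143 N·m clockwise.
Reaction R at support B is upward at 7.74 m, arm 5.94 m → moment R × 5.94 counterclockwise.
Setting net torque to zero: R × 5.94 = 2143 → R = 361 N.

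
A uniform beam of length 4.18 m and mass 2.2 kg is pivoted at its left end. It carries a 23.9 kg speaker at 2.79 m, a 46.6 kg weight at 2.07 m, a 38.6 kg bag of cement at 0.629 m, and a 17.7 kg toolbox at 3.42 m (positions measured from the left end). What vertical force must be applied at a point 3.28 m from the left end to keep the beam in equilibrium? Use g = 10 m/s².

Take moments about the left end.
Beam weight: 2.2 × 10 = 22 N down at 2.09 m → arm 2.09 m, τ = 22 × 2.09 = 45.98 N·m clockwise.
Speaker: 23.9 × 10 = 239 N down at 2.79 m → arm 2.79 m, τ = 239 × 2.79 = 666.8 N·m clockwise.
Weight: 46.6 × 10 = 466 N down at 2.07 m → arm 2.07 m, τ = 466 × 2.07 = 964.6 N·m clockwise.
Bag of cement: 38.6 × 10 = 386 N down at 0.629 m → arm 0.629 m, τ = 386 × 0.629 = 242.8 N·m clockwise.
Toolbox: 17.7 × 10 = 177 N down at 3.42 m → arm 3.42 m, τ = 177 × 3.42 = 605.3 N·m clockwise.
Net moment of the loads = 2525 N·m clockwise.
The upward force F acts at a point 3.28 m from the left end, arm 3.28 m, giving F × 3.28 counterclockwise.
Setting net torque to zero: F × 3.28 = 2525 → F = 2525 / 3.28 = 770 N.

F ≈ 770 N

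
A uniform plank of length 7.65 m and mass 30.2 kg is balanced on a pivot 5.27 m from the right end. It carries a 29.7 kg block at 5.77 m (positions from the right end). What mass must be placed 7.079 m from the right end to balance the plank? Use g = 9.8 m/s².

Take moments about the pivot (at 5.27 m from the right end).
Beam weight: 30.2 × 9.8 = 296 N down at 3.825 m → arm 1.445 m, τ = 296 × 1.445 = 427.7 N·m clockwise.
Block: 29.7 × 9.8 = 291.1 N down at 5.77 m → arm 0.5 m, τ = 291.1 × 0.5 = 145.6 N·m counterclockwise.
Net moment of known loads = 282.1 N·m clockwise.
An unknown mass m at 7.079 m has arm 1.809 m; its moment is m·g·1.809 counterclockwise.
For rotational equilibrium, m × 9.8 × 1.809 = 282.1, so m = 282.1 / (9.8 × 1.809) = 15.9 kg.

m ≈ 15.9 kg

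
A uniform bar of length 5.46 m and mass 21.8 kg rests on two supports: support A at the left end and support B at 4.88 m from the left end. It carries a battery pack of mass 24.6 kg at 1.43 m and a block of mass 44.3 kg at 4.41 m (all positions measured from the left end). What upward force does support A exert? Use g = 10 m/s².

R_A ≈ 313 N

Choose support B as the axis so its reaction then has zero moment arm.
Beam weight: 21.8 × 10 = 218 N down at 2.73 m → arm 2.15 m, τ = 218 × 2.15 = 468.7 N·m counterclockwise.
Battery pack: 24.6 × 10 = 246 N down at 1.43 m → arm 3.45 m, τ = 246 × 3.45 = 848.7 N·m counterclockwise.
Block: 44.3 × 10 = 443 N down at 4.41 m → arm 0.47 m, τ = 443 × 0.47 = 208.2 N·m counterclockwise.
Net load moment about support B = 1526 N·m counterclockwise.
Reaction R at support A is upward at 0 m, arm 4.88 m → moment R × 4.88 clockwise.
Στ = 0 ⇒ R × 4.88 = 1526 ⇒ R = 313 N.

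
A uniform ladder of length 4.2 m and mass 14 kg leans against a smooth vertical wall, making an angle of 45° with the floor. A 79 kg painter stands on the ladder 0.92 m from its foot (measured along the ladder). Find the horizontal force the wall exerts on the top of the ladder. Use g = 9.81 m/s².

About the foot of the ladder:
Ladder weight 14×9.81 = 137.3 N acts at 2.1 m along the ladder; its horizontal arm is 2.1·cos45° = 1.485 m → τ = 203.9 N·m clockwise.
Painter: 79×9.81 = 775 N at 0.92 m → arm 0.6505 m → τ = 504.1 N·m clockwise.
Wall normal N acts horizontally at the top; its moment arm is the height L sinθ = 4.2·sin45° = 2.97 m, counterclockwise.
For rotational equilibrium, N × 2.97 = 708, so N = 238 N.

N_wall ≈ 238 N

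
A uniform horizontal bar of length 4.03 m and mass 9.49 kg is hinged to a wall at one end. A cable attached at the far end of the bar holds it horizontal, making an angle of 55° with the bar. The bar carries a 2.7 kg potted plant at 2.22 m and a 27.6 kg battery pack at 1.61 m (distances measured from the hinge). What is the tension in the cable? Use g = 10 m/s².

T ≈ 211 N

Choose the hinge as the axis so the unknown hinge reaction has zero arm there.
Beam weight: 9.49 × 10 = 94.9 N down at 2.015 m → arm 2.015 m, τ = 94.9 × 2.015 = 191.2 N·m clockwise.
Potted plant: 2.7 × 10 = 27 N down at 2.22 m → arm 2.22 m, τ = 27 × 2.22 = 59.94 N·m clockwise.
Battery pack: 27.6 × 10 = 276 N down at 1.61 m → arm 1.61 m, τ = 276 × 1.61 = 444.4 N·m clockwise.
Total clockwise load moment = 695.5 N·m.
The cable tension T acts at 4.03 m; only its component perpendicular to the bar, T sinθ, produces torque. sin 55° = 0.8192.
Setting net torque to zero: T × 4.03 × 0.8192 = 695.5 → T = 695.5 / 3.301 = 211 N.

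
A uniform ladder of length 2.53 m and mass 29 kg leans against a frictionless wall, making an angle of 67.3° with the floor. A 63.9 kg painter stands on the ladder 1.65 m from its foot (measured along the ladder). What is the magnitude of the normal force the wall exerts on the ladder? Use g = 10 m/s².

N_wall ≈ 235 N

About the foot of the ladder:
Ladder weight 29×10 = 290 N acts at 1.265 m along the ladder; its horizontal arm is 1.265·cos67.3° = 0.4882 m → τ = 141.6 N·m clockwise.
Painter: 63.9×10 = 639 N at 1.65 m → arm 0.6367 m → τ = 406.9 N·m clockwise.
Wall normal N acts horizontally at the top; its moment arm is the height L sinθ = 2.53·sin67.3° = 2.334 m, counterclockwise.
Στ = 0 ⇒ N × 2.334 = 548.5 ⇒ N = 235 N.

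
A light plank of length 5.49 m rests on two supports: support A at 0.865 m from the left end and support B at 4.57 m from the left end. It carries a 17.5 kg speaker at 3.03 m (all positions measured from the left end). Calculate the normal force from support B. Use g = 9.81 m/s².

Take moments about support A.
Speaker: 17.5 × 9.81 = 171.7 N down at 3.03 m → arm 2.165 m, τ = 171.7 × 2.165 = 371.7 N·m clockwise.
Net load moment about support A = 371.7 N·m clockwise.
Reaction R at support B is upward at 4.57 m, arm 3.705 m → moment R × 3.705 counterclockwise.
Setting net torque to zero: R × 3.705 = 371.7 → R = 100 N.

R_B ≈ 100 N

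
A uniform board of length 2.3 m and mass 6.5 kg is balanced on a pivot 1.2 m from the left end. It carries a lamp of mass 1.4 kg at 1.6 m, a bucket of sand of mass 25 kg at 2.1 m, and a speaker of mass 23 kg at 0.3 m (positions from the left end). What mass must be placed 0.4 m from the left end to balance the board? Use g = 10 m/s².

m ≈ 2.54 kg

Taking torques about the pivot (at 1.2 m from the left end):
Beam weight: 6.5 × 10 = 65 N down at 1.15 m → arm 0.05 m, τ = 65 × 0.05 = 3.25 N·m counterclockwise.
Lamp: 1.4 × 10 = 14 N down at 1.6 m → arm 0.4 m, τ = 14 × 0.4 = 5.6 N·m clockwise.
Bucket of sand: 25 × 10 = 250 N down at 2.1 m → arm 0.9 m, τ = 250 × 0.9 = 225 N·m clockwise.
Speaker: 23 × 10 = 230 N down at 0.3 m → arm 0.9 m, τ = 230 × 0.9 = 207 N·m counterclockwise.
Net moment of known loads = 20.35 N·m clockwise.
An unknown mass m at 0.4 m has arm 0.8 m; its moment is m·g·0.8 counterclockwise.
Setting net torque to zero: m × 10 × 0.8 = 20.35 → m = 20.35 / (10 × 0.8) = 2.54 kg.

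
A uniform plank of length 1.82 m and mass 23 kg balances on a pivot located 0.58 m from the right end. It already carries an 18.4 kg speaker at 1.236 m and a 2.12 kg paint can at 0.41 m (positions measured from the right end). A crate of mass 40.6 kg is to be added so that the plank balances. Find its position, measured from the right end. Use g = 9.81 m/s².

Taking torques about the pivot (at 0.58 m from the right end):
Beam weight: 23 × 9.81 = 225.6 N down at 0.91 m → arm 0.33 m, τ = 225.6 × 0.33 = 74.45 N·m counterclockwise.
Speaker: 18.4 × 9.81 = 180.5 N down at 1.236 m → arm 0.656 m, τ = 180.5 × 0.656 = 118.4 N·m counterclockwise.
Paint can: 2.12 × 9.81 = 20.8 N down at 0.41 m → arm 0.17 m, τ = 20.8 × 0.17 = 3.536 N·m clockwise.
Net moment of existing loads = 189.3 N·m counterclockwise.
The crate weighs 40.6 × 9.81 = 398.3 N and must supply an equal clockwise moment, so its lever arm about the pivot is 189.3 / 398.3 = 0.475 m.
That puts it at 0.58 − 0.475 = 0.105 m from the right end.

x ≈ 0.105 m from the right end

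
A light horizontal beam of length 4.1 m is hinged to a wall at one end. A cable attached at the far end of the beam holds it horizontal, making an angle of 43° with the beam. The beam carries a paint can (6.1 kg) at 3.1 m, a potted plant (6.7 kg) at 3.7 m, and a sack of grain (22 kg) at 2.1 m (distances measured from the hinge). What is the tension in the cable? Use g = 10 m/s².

T ≈ 322 N

Take moments about the hinge.
Paint can: 6.1 × 10 = 61 N down at 3.1 m → arm 3.1 m, τ = 61 × 3.1 = 189.1 N·m clockwise.
Potted plant: 6.7 × 10 = 67 N down at 3.7 m → arm 3.7 m, τ = 67 × 3.7 = 247.9 N·m clockwise.
Sack of grain: 22 × 10 = 220 N down at 2.1 m → arm 2.1 m, τ = 220 × 2.1 = 462 N·m clockwise.
Total clockwise load moment = 899 N·m.
The cable tension T acts at 4.1 m; only its component perpendicular to the beam, T sinθ, produces torque. sin 43° = 0.682.
For rotational equilibrium, T × 4.1 × 0.682 = 899, so T = 899 / 2.796 = 322 N.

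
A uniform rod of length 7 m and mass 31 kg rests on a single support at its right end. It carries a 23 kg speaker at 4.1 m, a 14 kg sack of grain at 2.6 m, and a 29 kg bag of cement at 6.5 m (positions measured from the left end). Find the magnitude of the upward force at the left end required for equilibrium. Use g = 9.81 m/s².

F ≈ 352 N

Choose the right end as the axis so the unknown pivot reaction has zero arm there.
Beam weight: 31 × 9.81 = 304.1 N down at 3.5 m → arm 3.5 m, τ = 304.1 × 3.5 = 1064 N·m counterclockwise.
Speaker: 23 × 9.81 = 225.6 N down at 4.1 m → arm 2.9 m, τ = 225.6 × 2.9 = 654.2 N·m counterclockwise.
Sack of grain: 14 × 9.81 = 137.3 N down at 2.6 m → arm 4.4 m, τ = 137.3 × 4.4 = 604.1 N·m counterclockwise.
Bag of cement: 29 × 9.81 = 284.5 N down at 6.5 m → arm 0.5 m, τ = 284.5 × 0.5 = 142.2 N·m counterclockwise.
Net moment of the loads = 2464 N·m counterclockwise.
The upward force F acts at the left end, arm 7 m, giving F × 7 clockwise.
Στ = 0 ⇒ F × 7 = 2464 ⇒ F = 2464 / 7 = 352 N.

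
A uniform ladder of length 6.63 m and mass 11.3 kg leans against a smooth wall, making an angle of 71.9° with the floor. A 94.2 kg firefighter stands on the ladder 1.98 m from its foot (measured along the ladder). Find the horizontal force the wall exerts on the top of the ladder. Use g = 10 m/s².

Sum moments about the foot of the ladder (the floor normal and friction both act there and drop out).
Ladder weight 11.3×10 = 113 N acts at 3.315 m along the ladder; its horizontal arm is 3.315·cos71.9° = 1.03 m → τ = 116.4 N·m clockwise.
Firefighter: 94.2×10 = 942 N at 1.98 m → arm 0.6151 m → τ = 579.4 N·m clockwise.
Wall normal N acts horizontally at the top; its moment arm is the height L sinθ = 6.63·sin71.9° = 6.302 m, counterclockwise.
Setting net torque to zero: N × 6.302 = 695.8 → N = 110 N.

N_wall ≈ 110 N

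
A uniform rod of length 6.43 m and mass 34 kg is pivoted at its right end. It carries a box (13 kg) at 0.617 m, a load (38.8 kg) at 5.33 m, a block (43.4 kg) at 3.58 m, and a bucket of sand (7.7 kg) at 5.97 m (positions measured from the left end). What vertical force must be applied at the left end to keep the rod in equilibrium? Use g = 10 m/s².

F ≈ 552 N

Sum moments about the right end (the unknown pivot reaction has zero arm there).
Beam weight: 34 × 10 = 340 N down at 3.215 m → arm 3.215 m, τ = 340 × 3.215 = 1093 N·m counterclockwise.
Box: 13 × 10 = 130 N down at 0.617 m → arm 5.813 m, τ = 130 × 5.813 = 755.7 N·m counterclockwise.
Load: 38.8 × 10 = 388 N down at 5.33 m → arm 1.1 m, τ = 388 × 1.1 = 426.8 N·m counterclockwise.
Block: 43.4 × 10 = 434 N down at 3.58 m → arm 2.85 m, τ = 434 × 2.85 = 1237 N·m counterclockwise.
Bucket of sand: 7.7 × 10 = 77 N down at 5.97 m → arm 0.46 m, τ = 77 × 0.46 = 35.42 N·m counterclockwise.
Net moment of the loads = 3548 N·m counterclockwise.
The upward force F acts at the left end, arm 6.43 m, giving F × 6.43 clockwise.
Στ = 0 ⇒ F × 6.43 = 3548 ⇒ F = 3548 / 6.43 = 552 N.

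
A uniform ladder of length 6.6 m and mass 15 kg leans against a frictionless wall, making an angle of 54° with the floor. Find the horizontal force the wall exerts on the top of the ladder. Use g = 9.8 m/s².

About the foot of the ladder:
Ladder weight 15×9.8 = 147 N acts at 3.3 m along the ladder; its horizontal arm is 3.3·cos54° = 1.94 m → τ = 285.2 N·m clockwise.
Wall normal N acts horizontally at the top; its moment arm is the height L sinθ = 6.6·sin54° = 5.34 m, counterclockwise.
For rotational equilibrium, N × 5.34 = 285.2, so N = 53.4 N.

N_wall ≈ 53.4 N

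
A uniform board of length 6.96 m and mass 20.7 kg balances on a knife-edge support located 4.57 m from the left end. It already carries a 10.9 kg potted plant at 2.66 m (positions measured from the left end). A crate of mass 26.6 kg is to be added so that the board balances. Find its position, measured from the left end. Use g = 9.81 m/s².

About the knife-edge support (at 4.57 m from the left end):
Beam weight: 20.7 × 9.81 = 203.1 N down at 3.48 m → arm 1.09 m, τ = 203.1 × 1.09 = 221.4 N·m counterclockwise.
Potted plant: 10.9 × 9.81 = 106.9 N down at 2.66 m → arm 1.91 m, τ = 106.9 × 1.91 = 204.2 N·m counterclockwise.
Net moment of existing loads = 425.6 N·m counterclockwise.
The crate weighs 26.6 × 9.81 = 260.9 N and must supply an equal clockwise moment, so its lever arm about the knife-edge support is 425.6 / 260.9 = 1.63 m.
That puts it at 4.57 + 1.63 = 6.2 m from the left end.

x ≈ 6.2 m from the left end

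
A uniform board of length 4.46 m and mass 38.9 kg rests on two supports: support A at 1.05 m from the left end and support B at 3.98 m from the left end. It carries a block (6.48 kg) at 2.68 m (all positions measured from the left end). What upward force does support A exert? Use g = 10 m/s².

R_A ≈ 261 N

Take moments about support B.
Beam weight: 38.9 × 10 = 389 N down at 2.23 m → arm 1.75 m, τ = 389 × 1.75 = 680.8 N·m counterclockwise.
Block: 6.48 × 10 = 64.8 N down at 2.68 m → arm 1.3 m, τ = 64.8 × 1.3 = 84.24 N·m counterclockwise.
Net load moment about support B = 765 N·m counterclockwise.
Reaction R at support A is upward at 1.05 m, arm 2.93 m → moment R × 2.93 clockwise.
For rotational equilibrium, R × 2.93 = 765, so R = 261 N.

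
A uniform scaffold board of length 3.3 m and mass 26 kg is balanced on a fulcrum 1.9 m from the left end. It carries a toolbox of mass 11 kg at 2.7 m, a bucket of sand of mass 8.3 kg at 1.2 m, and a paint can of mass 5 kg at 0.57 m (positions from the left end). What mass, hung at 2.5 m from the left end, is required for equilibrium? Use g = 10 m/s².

Sum moments about the fulcrum (at 1.9 m from the left end) (the support reaction has zero arm there).
Beam weight: 26 × 10 = 260 N down at 1.65 m → arm 0.25 m, τ = 260 × 0.25 = 65 N·m counterclockwise.
Toolbox: 11 × 10 = 110 N down at 2.7 m → arm 0.8 m, τ = 110 × 0.8 = 88 N·m clockwise.
Bucket of sand: 8.3 × 10 = 83 N down at 1.2 m → arm 0.7 m, τ = 83 × 0.7 = 58.1 N·m counterclockwise.
Paint can: 5 × 10 = 50 N down at 0.57 m → arm 1.33 m, τ = 50 × 1.33 = 66.5 N·m counterclockwise.
Net moment of known loads = 101.6 N·m counterclockwise.
An unknown mass m at 2.5 m has arm 0.6 m; its moment is m·g·0.6 clockwise.
Balancing moments: m × 10 × 0.6 = 101.6, giving m = 101.6 / (10 × 0.6) = 16.9 kg.

m ≈ 16.9 kg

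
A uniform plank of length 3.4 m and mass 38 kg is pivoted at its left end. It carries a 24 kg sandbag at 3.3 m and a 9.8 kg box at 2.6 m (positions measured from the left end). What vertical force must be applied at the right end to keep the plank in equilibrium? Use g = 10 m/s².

F ≈ 498 N

Taking torques about the left end:
Beam weight: 38 × 10 = 380 N down at 1.7 m → arm 1.7 m, τ = 380 × 1.7 = 646 N·m clockwise.
Sandbag: 24 × 10 = 240 N down at 3.3 m → arm 3.3 m, τ = 240 × 3.3 = 792 N·m clockwise.
Box: 9.8 × 10 = 98 N down at 2.6 m → arm 2.6 m, τ = 98 × 2.6 = 254.8 N·m clockwise.
Net moment of the loads = 1693 N·m clockwise.
The upward force F acts at the right end, arm 3.4 m, giving F × 3.4 counterclockwise.
Στ = 0 ⇒ F × 3.4 = 1693 ⇒ F = 1693 / 3.4 = 498 N.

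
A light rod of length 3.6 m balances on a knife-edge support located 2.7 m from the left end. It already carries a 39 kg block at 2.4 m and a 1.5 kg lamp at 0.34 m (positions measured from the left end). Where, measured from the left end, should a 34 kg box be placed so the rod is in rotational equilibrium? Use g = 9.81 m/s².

x ≈ 3.15 m from the left end

Take moments about the knife-edge support (at 2.7 m from the left end).
Block: 39 × 9.81 = 382.6 N down at 2.4 m → arm 0.3 m, τ = 382.6 × 0.3 = 114.8 N·m counterclockwise.
Lamp: 1.5 × 9.81 = 14.71 N down at 0.34 m → arm 2.36 m, τ = 14.71 × 2.36 = 34.72 N·m counterclockwise.
Net moment of existing loads = 149.5 N·m counterclockwise.
The box weighs 34 × 9.81 = 333.5 N and must supply an equal clockwise moment, so its lever arm about the knife-edge support is 149.5 / 333.5 = 0.448 m.
That puts it at 2.7 + 0.448 = 3.15 m from the left end.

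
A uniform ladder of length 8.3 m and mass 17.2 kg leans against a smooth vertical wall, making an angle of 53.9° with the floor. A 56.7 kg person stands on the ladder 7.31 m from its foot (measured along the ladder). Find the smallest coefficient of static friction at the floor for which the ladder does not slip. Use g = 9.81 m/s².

μ_min ≈ 0.578

Take moments about the foot of the ladder.
Ladder weight 17.2×9.81 = 168.7 N acts at 4.15 m along the ladder; its horizontal arm is 4.15·cos53.9° = 2.445 m → τ = 412.5 N·m clockwise.
Person: 56.7×9.81 = 556.2 N at 7.31 m → arm 4.307 m → τ = 2396 N·m clockwise.
Wall normal N acts horizontally at the top; its moment arm is the height L sinθ = 8.3·sin53.9° = 6.706 m, counterclockwise.
Στ = 0 ⇒ N × 6.706 = 2808 ⇒ N = 418.7 N.
ΣFx = 0 ⇒ f = N_wall = 418.7 N. ΣFy = 0 ⇒ N_floor = 724.9 N.
μ_min = f / N_floor = 418.7 / 724.9 = 0.578.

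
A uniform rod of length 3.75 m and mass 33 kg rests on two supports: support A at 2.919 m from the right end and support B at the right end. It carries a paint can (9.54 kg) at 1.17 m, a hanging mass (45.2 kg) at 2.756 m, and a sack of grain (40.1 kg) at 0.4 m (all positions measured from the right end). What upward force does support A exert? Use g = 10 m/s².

R_A ≈ 732 N

About support B:
Beam weight: 33 × 10 = 330 N down at 1.875 m → arm 1.875 m, τ = 330 × 1.875 = 618.8 N·m counterclockwise.
Paint can: 9.54 × 10 = 95.4 N down at 1.17 m → arm 1.17 m, τ = 95.4 × 1.17 = 111.6 N·m counterclockwise.
Hanging mass: 45.2 × 10 = 452 N down at 2.756 m → arm 2.756 m, τ = 452 × 2.756 = 1246 N·m counterclockwise.
Sack of grain: 40.1 × 10 = 401 N down at 0.4 m → arm 0.4 m, τ = 401 × 0.4 = 160.4 N·m counterclockwise.
Net load moment about support B = 2137 N·m counterclockwise.
Reaction R at support A is upward at 2.919 m, arm 2.919 m → moment R × 2.919 clockwise.
For rotational equilibrium, R × 2.919 = 2137, so R = 732 N.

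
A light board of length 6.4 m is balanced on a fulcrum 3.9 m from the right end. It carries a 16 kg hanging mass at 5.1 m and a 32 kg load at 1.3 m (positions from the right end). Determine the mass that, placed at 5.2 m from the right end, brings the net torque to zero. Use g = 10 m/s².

Take moments about the fulcrum (at 3.9 m from the right end).
Hanging mass: 16 × 10 = 160 N down at 5.1 m → arm 1.2 m, τ = 160 × 1.2 = 192 N·m counterclockwise.
Load: 32 × 10 = 320 N down at 1.3 m → arm 2.6 m, τ = 320 × 2.6 = 832 N·m clockwise.
Net moment of known loads = 640 N·m clockwise.
An unknown mass m at 5.2 m has arm 1.3 m; its moment is m·g·1.3 counterclockwise.
Setting net torque to zero: m × 10 × 1.3 = 640 → m = 640 / (10 × 1.3) = 49.2 kg.

m ≈ 49.2 kg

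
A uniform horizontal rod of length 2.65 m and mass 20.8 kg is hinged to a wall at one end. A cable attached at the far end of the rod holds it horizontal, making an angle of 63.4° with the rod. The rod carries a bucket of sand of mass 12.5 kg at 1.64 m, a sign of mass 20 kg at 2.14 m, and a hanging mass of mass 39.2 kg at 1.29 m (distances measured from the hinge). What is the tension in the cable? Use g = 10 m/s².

T ≈ 597 N

About the hinge:
Beam weight: 20.8 × 10 = 208 N down at 1.325 m → arm 1.325 m, τ = 208 × 1.325 = 275.6 N·m clockwise.
Bucket of sand: 12.5 × 10 = 125 N down at 1.64 m → arm 1.64 m, τ = 125 × 1.64 = 205 N·m clockwise.
Sign: 20 × 10 = 200 N down at 2.14 m → arm 2.14 m, τ = 200 × 2.14 = 428 N·m clockwise.
Hanging mass: 39.2 × 10 = 392 N down at 1.29 m → arm 1.29 m, τ = 392 × 1.29 = 505.7 N·m clockwise.
Total clockwise load moment = 1414 N·m.
The cable tension T acts at 2.65 m; only its component perpendicular to the rod, T sinθ, produces torque. sin 63.4° = 0.8942.
For rotational equilibrium, T × 2.65 × 0.8942 = 1414, so T = 1414 / 2.37 = 597 N.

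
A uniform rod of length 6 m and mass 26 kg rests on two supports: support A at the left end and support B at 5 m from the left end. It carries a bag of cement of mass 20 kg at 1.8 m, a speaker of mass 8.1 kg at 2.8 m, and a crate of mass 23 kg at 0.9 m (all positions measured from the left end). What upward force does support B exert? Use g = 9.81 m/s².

Take moments about support A.
Beam weight: 26 × 9.81 = 255.1 N down at 3 m → arm 3 m, τ = 255.1 × 3 = 765.3 N·m clockwise.
Bag of cement: 20 × 9.81 = 196.2 N down at 1.8 m → arm 1.8 m, τ = 196.2 × 1.8 = 353.2 N·m clockwise.
Speaker: 8.1 × 9.81 = 79.46 N down at 2.8 m → arm 2.8 m, τ = 79.46 × 2.8 = 222.5 N·m clockwise.
Crate: 23 × 9.81 = 225.6 N down at 0.9 m → arm 0.9 m, τ = 225.6 × 0.9 = 203 N·m clockwise.
Net load moment about support A = 1544 N·m clockwise.
Reaction R at support B is upward at 5 m, arm 5 m → moment R × 5 counterclockwise.
For rotational equilibrium, R × 5 = 1544, so R = 309 N.

R_B ≈ 309 N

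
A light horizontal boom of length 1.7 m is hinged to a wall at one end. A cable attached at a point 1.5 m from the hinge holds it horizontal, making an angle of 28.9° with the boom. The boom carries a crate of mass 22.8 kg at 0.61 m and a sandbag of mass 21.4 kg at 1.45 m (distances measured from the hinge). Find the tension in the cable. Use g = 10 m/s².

Choose the hinge as the axis so the unknown hinge reaction has zero arm there.
Crate: 22.8 × 10 = 228 N down at 0.61 m → arm 0.61 m, τ = 228 × 0.61 = 139.1 N·m clockwise.
Sandbag: 21.4 × 10 = 214 N down at 1.45 m → arm 1.45 m, τ = 214 × 1.45 = 310.3 N·m clockwise.
Total clockwise load moment = 449.4 N·m.
The cable tension T acts at 1.5 m; only its component perpendicular to the boom, T sinθ, produces torque. sin 28.9° = 0.4833.
Στ = 0 ⇒ T × 1.5 × 0.4833 = 449.4 ⇒ T = 449.4 / 0.7249 = 620 N.

T ≈ 620 N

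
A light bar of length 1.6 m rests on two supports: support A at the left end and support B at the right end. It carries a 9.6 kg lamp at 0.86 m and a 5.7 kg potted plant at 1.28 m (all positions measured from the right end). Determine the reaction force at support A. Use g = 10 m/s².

R_A ≈ 97.2 N

Take moments about support B.
Lamp: 9.6 × 10 = 96 N down at 0.86 m → arm 0.86 m, τ = 96 × 0.86 = 82.56 N·m counterclockwise.
Potted plant: 5.7 × 10 = 57 N down at 1.28 m → arm 1.28 m, τ = 57 × 1.28 = 72.96 N·m counterclockwise.
Net load moment about support B = 155.5 N·m counterclockwise.
Reaction R at support A is upward at 1.6 m, arm 1.6 m → moment R × 1.6 clockwise.
For rotational equilibrium, R × 1.6 = 155.5, so R = 97.2 N.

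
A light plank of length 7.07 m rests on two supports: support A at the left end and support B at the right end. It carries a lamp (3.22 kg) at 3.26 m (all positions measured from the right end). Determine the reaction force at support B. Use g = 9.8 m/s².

Taking torques about support A:
Lamp: 3.22 × 9.8 = 31.56 N down at 3.26 m → arm 3.81 m, τ = 31.56 × 3.81 = 120.2 N·m clockwise.
Net load moment about support A = 120.2 N·m clockwise.
Reaction R at support B is upward at 0 m, arm 7.07 m → moment R × 7.07 counterclockwise.
Setting net torque to zero: R × 7.07 = 120.2 → R = 17 N.

R_B ≈ 17 N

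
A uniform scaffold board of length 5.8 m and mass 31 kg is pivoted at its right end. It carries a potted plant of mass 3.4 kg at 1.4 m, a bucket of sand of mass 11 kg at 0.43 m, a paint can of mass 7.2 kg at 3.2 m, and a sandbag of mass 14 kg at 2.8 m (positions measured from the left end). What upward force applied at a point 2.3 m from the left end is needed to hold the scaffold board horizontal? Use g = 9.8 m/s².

Taking torques about the right end:
Beam weight: 31 × 9.8 = 303.8 N down at 2.9 m → arm 2.9 m, τ = 303.8 × 2.9 = 881 N·m counterclockwise.
Potted plant: 3.4 × 9.8 = 33.32 N down at 1.4 m → arm 4.4 m, τ = 33.32 × 4.4 = 146.6 N·m counterclockwise.
Bucket of sand: 11 × 9.8 = 107.8 N down at 0.43 m → arm 5.37 m, τ = 107.8 × 5.37 = 578.9 N·m counterclockwise.
Paint can: 7.2 × 9.8 = 70.56 N down at 3.2 m → arm 2.6 m, τ = 70.56 × 2.6 = 183.5 N·m counterclockwise.
Sandbag: 14 × 9.8 = 137.2 N down at 2.8 m → arm 3 m, τ = 137.2 × 3 = 411.6 N·m counterclockwise.
Net moment of the loads = 2202 N·m counterclockwise.
The upward force F acts at a point 2.3 m from the left end, arm 3.5 m, giving F × 3.5 clockwise.
Setting net torque to zero: F × 3.5 = 2202 → F = 2202 / 3.5 = 629 N.

F ≈ 629 N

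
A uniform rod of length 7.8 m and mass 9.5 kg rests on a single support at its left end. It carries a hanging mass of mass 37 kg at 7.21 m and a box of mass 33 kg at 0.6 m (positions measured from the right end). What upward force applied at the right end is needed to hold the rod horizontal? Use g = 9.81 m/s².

Sum moments about the left end (the unknown pivot reaction has zero arm there).
Beam weight: 9.5 × 9.81 = 93.2 N down at 3.9 m → arm 3.9 m, τ = 93.2 × 3.9 = 363.5 N·m clockwise.
Hanging mass: 37 × 9.81 = 363 N down at 7.21 m → arm 0.59 m, τ = 363 × 0.59 = 214.2 N·m clockwise.
Box: 33 × 9.81 = 323.7 N down at 0.6 m → arm 7.2 m, τ = 323.7 × 7.2 = 2331 N·m clockwise.
Net moment of the loads = 2909 N·m clockwise.
The upward force F acts at the right end, arm 7.8 m, giving F × 7.8 counterclockwise.
Στ = 0 ⇒ F × 7.8 = 2909 ⇒ F = 2909 / 7.8 = 373 N.

F ≈ 373 N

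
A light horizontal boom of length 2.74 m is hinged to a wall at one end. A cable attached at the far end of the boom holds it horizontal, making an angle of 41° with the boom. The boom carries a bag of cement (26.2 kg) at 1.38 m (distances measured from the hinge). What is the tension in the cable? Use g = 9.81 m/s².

T ≈ 197 N

Taking torques about the hinge:
Bag of cement: 26.2 × 9.81 = 257 N down at 1.38 m → arm 1.38 m, τ = 257 × 1.38 = 354.7 N·m clockwise.
Total clockwise load moment = 354.7 N·m.
The cable tension T acts at 2.74 m; only its component perpendicular to the boom, T sinθ, produces torque. sin 41° = 0.6561.
Στ = 0 ⇒ T × 2.74 × 0.6561 = 354.7 ⇒ T = 354.7 / 1.798 = 197 N.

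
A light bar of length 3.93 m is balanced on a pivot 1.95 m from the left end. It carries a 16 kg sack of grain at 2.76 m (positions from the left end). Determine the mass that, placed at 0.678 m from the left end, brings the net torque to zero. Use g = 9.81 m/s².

Sum moments about the pivot (at 1.95 m from the left end) (the support reaction has zero arm there).
Sack of grain: 16 × 9.81 = 157 N down at 2.76 m → arm 0.81 m, τ = 157 × 0.81 = 127.2 N·m clockwise.
Net moment of known loads = 127.2 N·m clockwise.
An unknown mass m at 0.678 m has arm 1.272 m; its moment is m·g·1.272 counterclockwise.
Στ = 0 ⇒ m × 9.81 × 1.272 = 127.2 ⇒ m = 127.2 / (9.81 × 1.272) = 10.2 kg.

m ≈ 10.2 kg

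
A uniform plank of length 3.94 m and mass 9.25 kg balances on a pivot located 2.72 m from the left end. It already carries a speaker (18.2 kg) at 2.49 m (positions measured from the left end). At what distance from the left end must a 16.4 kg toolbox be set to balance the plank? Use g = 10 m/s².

Take moments about the pivot (at 2.72 m from the left end).
Beam weight: 9.25 × 10 = 92.5 N down at 1.97 m → arm 0.75 m, τ = 92.5 × 0.75 = 69.38 N·m counterclockwise.
Speaker: 18.2 × 10 = 182 N down at 2.49 m → arm 0.23 m, τ = 182 × 0.23 = 41.86 N·m counterclockwise.
Net moment of existing loads = 111.2 N·m counterclockwise.
The toolbox weighs 16.4 × 10 = 164 N and must supply an equal clockwise moment, so its lever arm about the pivot is 111.2 / 164 = 0.678 m.
That puts it at 2.72 + 0.678 = 3.4 m from the left end.

x ≈ 3.4 m from the left end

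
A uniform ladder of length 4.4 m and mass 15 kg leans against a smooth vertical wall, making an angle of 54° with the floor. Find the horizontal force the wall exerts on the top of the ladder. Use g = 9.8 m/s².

N_wall ≈ 53.4 N

Choose the foot of the ladder as the axis so the floor normal and friction both act there and drop out.
Ladder weight 15×9.8 = 147 N acts at 2.2 m along the ladder; its horizontal arm is 2.2·cos54° = 1.293 m → τ = 190.1 N·m clockwise.
Wall normal N acts horizontally at the top; its moment arm is the height L sinθ = 4.4·sin54° = 3.56 m, counterclockwise.
Setting net torque to zero: N × 3.56 = 190.1 → N = 53.4 N.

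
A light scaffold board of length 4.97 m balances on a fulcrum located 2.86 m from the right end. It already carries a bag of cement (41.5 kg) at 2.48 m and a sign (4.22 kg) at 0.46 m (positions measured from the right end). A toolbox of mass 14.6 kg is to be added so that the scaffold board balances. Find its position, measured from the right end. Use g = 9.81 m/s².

Sum moments about the fulcrum (at 2.86 m from the right end) (the support reaction has zero arm there).
Bag of cement: 41.5 × 9.81 = 407.1 N down at 2.48 m → arm 0.38 m, τ = 407.1 × 0.38 = 154.7 N·m clockwise.
Sign: 4.22 × 9.81 = 41.4 N down at 0.46 m → arm 2.4 m, τ = 41.4 × 2.4 = 99.36 N·m clockwise.
Net moment of existing loads = 254.1 N·m clockwise.
The toolbox weighs 14.6 × 9.81 = 143.2 N and must supply an equal counterclockwise moment, so its lever arm about the fulcrum is 254.1 / 143.2 = 1.77 m.
That puts it at 2.86 + 1.77 = 4.63 m from the right end.

x ≈ 4.63 m from the right end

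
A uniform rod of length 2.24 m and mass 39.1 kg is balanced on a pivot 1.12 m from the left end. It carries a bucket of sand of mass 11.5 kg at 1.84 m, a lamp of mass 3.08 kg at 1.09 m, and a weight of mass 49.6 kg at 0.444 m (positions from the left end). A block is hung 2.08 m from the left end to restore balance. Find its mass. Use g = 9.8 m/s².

m ≈ 26.4 kg

Choose the pivot (at 1.12 m from the left end) as the axis so the support reaction has zero arm there.
Beam weight: acts at the pivot, moment arm 0 → no torque.
Bucket of sand: 11.5 × 9.8 = 112.7 N down at 1.84 m → arm 0.72 m, τ = 112.7 × 0.72 = 81.14 N·m clockwise.
Lamp: 3.08 × 9.8 = 30.18 N down at 1.09 m → arm 0.03 m, τ = 30.18 × 0.03 = 0.9054 N·m counterclockwise.
Weight: 49.6 × 9.8 = 486.1 N down at 0.444 m → arm 0.676 m, τ = 486.1 × 0.676 = 328.6 N·m counterclockwise.
Net moment of known loads = 248.4 N·m counterclockwise.
An unknown mass m at 2.08 m has arm 0.96 m; its moment is m·g·0.96 clockwise.
Balancing moments: m × 9.8 × 0.96 = 248.4, giving m = 248.4 / (9.8 × 0.96) = 26.4 kg.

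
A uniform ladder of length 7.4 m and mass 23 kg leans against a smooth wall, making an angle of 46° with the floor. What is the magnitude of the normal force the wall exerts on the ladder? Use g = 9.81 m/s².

N_wall ≈ 109 N

Choose the foot of the ladder as the axis so the floor normal and friction both act there and drop out.
Ladder weight 23×9.81 = 225.6 N acts at 3.7 m along the ladder; its horizontal arm is 3.7·cos46° = 2.57 m → τ = 579.8 N·m clockwise.
Wall normal N acts horizontally at the top; its moment arm is the height L sinθ = 7.4·sin46° = 5.323 m, counterclockwise.
Στ = 0 ⇒ N × 5.323 = 579.8 ⇒ N = 109 N.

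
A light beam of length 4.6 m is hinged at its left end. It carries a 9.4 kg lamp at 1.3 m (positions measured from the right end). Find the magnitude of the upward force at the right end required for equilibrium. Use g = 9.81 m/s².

F ≈ 66.2 N

Taking torques about the left end:
Lamp: 9.4 × 9.81 = 92.21 N down at 1.3 m → arm 3.3 m, τ = 92.21 × 3.3 = 304.3 N·m clockwise.
Net moment of the loads = 304.3 N·m clockwise.
The upward force F acts at the right end, arm 4.6 m, giving F × 4.6 counterclockwise.
Setting net torque to zero: F × 4.6 = 304.3 → F = 304.3 / 4.6 = 66.2 N.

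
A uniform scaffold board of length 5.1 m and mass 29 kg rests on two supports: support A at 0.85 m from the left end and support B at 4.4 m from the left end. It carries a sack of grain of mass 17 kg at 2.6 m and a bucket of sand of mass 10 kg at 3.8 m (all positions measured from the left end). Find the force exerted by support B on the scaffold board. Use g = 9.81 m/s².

About support A:
Beam weight: 29 × 9.81 = 284.5 N down at 2.55 m → arm 1.7 m, τ = 284.5 × 1.7 = 483.6 N·m clockwise.
Sack of grain: 17 × 9.81 = 166.8 N down at 2.6 m → arm 1.75 m, τ = 166.8 × 1.75 = 291.9 N·m clockwise.
Bucket of sand: 10 × 9.81 = 98.1 N down at 3.8 m → arm 2.95 m, τ = 98.1 × 2.95 = 289.4 N·m clockwise.
Net load moment about support A = 1065 N·m clockwise.
Reaction R at support B is upward at 4.4 m, arm 3.55 m → moment R × 3.55 counterclockwise.
For rotational equilibrium, R × 3.55 = 1065, so R = 300 N.

R_B ≈ 300 N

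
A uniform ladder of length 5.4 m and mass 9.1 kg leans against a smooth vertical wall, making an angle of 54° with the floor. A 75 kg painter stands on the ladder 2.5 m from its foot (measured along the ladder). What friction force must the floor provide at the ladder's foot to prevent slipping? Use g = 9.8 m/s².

f ≈ 280 N

About the foot of the ladder:
Ladder weight 9.1×9.8 = 89.18 N acts at 2.7 m along the ladder; its horizontal arm is 2.7·cos54° = 1.587 m → τ = 141.5 N·m clockwise.
Painter: 75×9.8 = 735 N at 2.5 m → arm 1.469 m → τ = 1080 N·m clockwise.
Wall normal N acts horizontally at the top; its moment arm is the height L sinθ = 5.4·sin54° = 4.369 m, counterclockwise.
Balancing moments: N × 4.369 = 1222, giving N = 280 N.
ΣFx = 0: friction at the foot balances the wall's push, so f = N_wall = 280 N.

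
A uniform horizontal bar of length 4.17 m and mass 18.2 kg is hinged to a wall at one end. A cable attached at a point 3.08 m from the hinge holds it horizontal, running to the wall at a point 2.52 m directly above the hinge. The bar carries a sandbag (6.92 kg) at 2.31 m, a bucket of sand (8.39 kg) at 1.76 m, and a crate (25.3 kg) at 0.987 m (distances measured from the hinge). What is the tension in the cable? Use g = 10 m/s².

About the hinge:
Beam weight: 18.2 × 10 = 182 N down at 2.085 m → arm 2.085 m, τ = 182 × 2.085 = 379.5 N·m clockwise.
Sandbag: 6.92 × 10 = 69.2 N down at 2.31 m → arm 2.31 m, τ = 69.2 × 2.31 = 159.9 N·m clockwise.
Bucket of sand: 8.39 × 10 = 83.9 N down at 1.76 m → arm 1.76 m, τ = 83.9 × 1.76 = 147.7 N·m clockwise.
Crate: 25.3 × 10 = 253 N down at 0.987 m → arm 0.987 m, τ = 253 × 0.987 = 249.7 N·m clockwise.
Total clockwise load moment = 936.8 N·m.
The cable tension T acts at 3.08 m; only its component perpendicular to the bar, T sinθ, produces torque. sinθ = h/√(h²+d²) = 2.52/√(2.52²+3.08²) = 0.6332.
Setting net torque to zero: T × 3.08 × 0.6332 = 936.8 → T = 936.8 / 1.95 = 480 N.

T ≈ 480 N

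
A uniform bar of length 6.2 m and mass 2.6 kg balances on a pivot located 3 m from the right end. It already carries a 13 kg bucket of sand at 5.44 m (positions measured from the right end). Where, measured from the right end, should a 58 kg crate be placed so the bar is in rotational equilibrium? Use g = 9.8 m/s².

About the pivot (at 3 m from the right end):
Beam weight: 2.6 × 9.8 = 25.48 N down at 3.1 m → arm 0.1 m, τ = 25.48 × 0.1 = 2.548 N·m counterclockwise.
Bucket of sand: 13 × 9.8 = 127.4 N down at 5.44 m → arm 2.44 m, τ = 127.4 × 2.44 = 310.9 N·m counterclockwise.
Net moment of existing loads = 313.4 N·m counterclockwise.
The crate weighs 58 × 9.8 = 568.4 N and must supply an equal clockwise moment, so its lever arm about the pivot is 313.4 / 568.4 = 0.551 m.
That puts it at 3 − 0.551 = 2.45 m from the right end.

x ≈ 2.45 m from the right end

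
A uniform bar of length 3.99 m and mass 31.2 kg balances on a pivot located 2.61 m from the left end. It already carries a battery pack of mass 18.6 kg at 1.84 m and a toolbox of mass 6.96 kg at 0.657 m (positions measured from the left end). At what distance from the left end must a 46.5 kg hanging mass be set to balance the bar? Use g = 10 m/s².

Taking torques about the pivot (at 2.61 m from the left end):
Beam weight: 31.2 × 10 = 312 N down at 1.995 m → arm 0.615 m, τ = 312 × 0.615 = 191.9 N·m counterclockwise.
Battery pack: 18.6 × 10 = 186 N down at 1.84 m → arm 0.77 m, τ = 186 × 0.77 = 143.2 N·m counterclockwise.
Toolbox: 6.96 × 10 = 69.6 N down at 0.657 m → arm 1.953 m, τ = 69.6 × 1.953 = 135.9 N·m counterclockwise.
Net moment of existing loads = 471 N·m counterclockwise.
The hanging mass weighs 46.5 × 10 = 465 N and must supply an equal clockwise moment, so its lever arm about the pivot is 471 / 465 = 1.01 m.
That puts it at 2.61 + 1.01 = 3.62 m from the left end.

x ≈ 3.62 m from the left end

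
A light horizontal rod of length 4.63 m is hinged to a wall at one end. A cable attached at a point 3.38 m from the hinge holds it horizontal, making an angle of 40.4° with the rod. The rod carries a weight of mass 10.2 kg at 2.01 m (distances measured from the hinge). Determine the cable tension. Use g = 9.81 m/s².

T ≈ 91.8 N

Taking torques about the hinge:
Weight: 10.2 × 9.81 = 100.1 N down at 2.01 m → arm 2.01 m, τ = 100.1 × 2.01 = 201.2 N·m clockwise.
Total clockwise load moment = 201.2 N·m.
The cable tension T acts at 3.38 m; only its component perpendicular to the rod, T sinθ, produces torque. sin 40.4° = 0.6481.
Balancing moments: T × 3.38 × 0.6481 = 201.2, giving T = 201.2 / 2.191 = 91.8 N.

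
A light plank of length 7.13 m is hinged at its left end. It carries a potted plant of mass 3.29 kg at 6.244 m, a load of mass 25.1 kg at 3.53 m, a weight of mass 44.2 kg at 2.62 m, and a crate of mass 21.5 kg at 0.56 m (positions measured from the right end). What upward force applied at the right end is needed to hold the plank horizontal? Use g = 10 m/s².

About the left end:
Potted plant: 3.29 × 10 = 32.9 N down at 6.244 m → arm 0.886 m, τ = 32.9 × 0.886 = 29.15 N·m clockwise.
Load: 25.1 × 10 = 251 N down at 3.53 m → arm 3.6 m, τ = 251 × 3.6 = 903.6 N·m clockwise.
Weight: 44.2 × 10 = 442 N down at 2.62 m → arm 4.51 m, τ = 442 × 4.51 = 1993 N·m clockwise.
Crate: 21.5 × 10 = 215 N down at 0.56 m → arm 6.57 m, τ = 215 × 6.57 = 1413 N·m clockwise.
Net moment of the loads = 4339 N·m clockwise.
The upward force F acts at the right end, arm 7.13 m, giving F × 7.13 counterclockwise.
Balancing moments: F × 7.13 = 4339, giving F = 4339 / 7.13 = 609 N.

F ≈ 609 N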